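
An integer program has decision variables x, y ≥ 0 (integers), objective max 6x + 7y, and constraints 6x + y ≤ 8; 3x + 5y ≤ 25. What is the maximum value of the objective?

35

(x,y)=(0,5): 6·0+1·5=5≤8, 3·0+5·5=25≤25, objective 35.
(x,y)=(0,4): 6·0+1·4=4≤8, 3·0+5·4=20≤25, objective 28.
(x,y)=(0,3): 6·0+1·3=3≤8, 3·0+5·3=15≤25, objective 21.
No feasible integer point exceeds 35.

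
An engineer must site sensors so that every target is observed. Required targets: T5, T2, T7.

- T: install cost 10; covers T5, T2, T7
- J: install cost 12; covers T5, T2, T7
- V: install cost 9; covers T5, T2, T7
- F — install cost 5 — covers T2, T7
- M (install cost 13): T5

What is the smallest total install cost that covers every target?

9

The greedy cost-per-new-target heuristic would pick F and V for 14, but a cheaper cover exists.
V alone covers T5, T2, T7 — every target.
Total install cost: 9.
No cover costs less than 9.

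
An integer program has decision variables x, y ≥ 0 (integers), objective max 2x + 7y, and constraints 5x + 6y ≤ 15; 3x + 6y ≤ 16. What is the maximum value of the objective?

(x,y)=(0,2): 5·0+6·2=12≤15, 3·0+6·2=12≤16, objective 14.
(x,y)=(1,1): 5·1+6·1=11≤15, 3·1+6·1=9≤16, objective 9.
(x,y)=(0,1): 5·0+6·1=6≤15, 3·0+6·1=6≤16, objective 7.
No feasible integer point exceeds 14.

14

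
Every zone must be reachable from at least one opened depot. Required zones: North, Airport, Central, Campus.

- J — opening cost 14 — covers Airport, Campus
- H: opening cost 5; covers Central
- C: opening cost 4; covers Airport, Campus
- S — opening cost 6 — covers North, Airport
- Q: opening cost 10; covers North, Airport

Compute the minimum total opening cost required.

Choose H, C, and S: together they cover North, Airport, Central, Campus — every zone.
Total opening cost: 5 + 4 + 6 = 15.
No cover costs less than 15.

15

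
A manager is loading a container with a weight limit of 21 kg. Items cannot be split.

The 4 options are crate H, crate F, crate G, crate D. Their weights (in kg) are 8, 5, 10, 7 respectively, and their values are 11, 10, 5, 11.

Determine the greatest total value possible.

32

Allowing fractional choices, the relaxed optimum would be about 32.5, but items are indivisible.
crate H + crate D: weight 8 + 7 = 15 ≤ 21, value 11 + 11 = 22.
crate H + crate F + crate D: weight 8 + 5 + 7 = 20 ≤ 21, value 11 + 10 + 11 = 32.
crate F + crate D: weight 5 + 7 = 12 ≤ 21, value 10 + 11 = 21.
Best is crate H, crate F, and crate D with total value 32.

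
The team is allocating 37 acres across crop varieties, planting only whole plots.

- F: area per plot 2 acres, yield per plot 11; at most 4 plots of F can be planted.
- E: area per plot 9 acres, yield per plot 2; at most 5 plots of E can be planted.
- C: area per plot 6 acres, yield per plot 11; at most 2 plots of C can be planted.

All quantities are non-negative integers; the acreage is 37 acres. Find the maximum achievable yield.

This is a bounded integer knapsack.
4×F, 1×E, and 2×C: area 29 ≤ 37, yield 4·11 + 1·2 + 2·11 = 68.
4×F and 2×C: area 20 ≤ 37, yield 4·11 + 2·11 = 66.
Best is 68.

68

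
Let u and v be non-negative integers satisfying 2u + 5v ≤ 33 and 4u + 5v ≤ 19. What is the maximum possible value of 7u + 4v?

28

Relaxing integrality, the LP optimum is 33.25 at (u,v) = (4.75, 0), which is not an integer point.
(u,v)=(4,0): 2·4+5·0=8≤33, 4·4+5·0=16≤19, objective 28.
(u,v)=(3,1): 2·3+5·1=11≤33, 4·3+5·1=17≤19, objective 25.
Maximum is 28 at (u,v)=(4,0).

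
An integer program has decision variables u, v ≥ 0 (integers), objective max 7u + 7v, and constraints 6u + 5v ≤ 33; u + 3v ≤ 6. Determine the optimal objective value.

Relaxing integrality, the LP optimum is 38.77 at (u,v) = (5.31, 0.231), which is not an integer point.
(u,v)=(5,0) is feasible, giving 35.
(u,v)=(4,0) is feasible, giving 28.
The best lattice point is (5,0), giving 35.

35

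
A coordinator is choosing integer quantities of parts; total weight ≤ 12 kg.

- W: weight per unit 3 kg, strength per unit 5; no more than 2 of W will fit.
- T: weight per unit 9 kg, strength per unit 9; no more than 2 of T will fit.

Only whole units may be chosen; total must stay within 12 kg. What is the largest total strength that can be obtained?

14

Take 1×W and 1×T: weight 12 ≤ 12, strength 1·5 + 1·9 = 14.
No other integer combination yields more.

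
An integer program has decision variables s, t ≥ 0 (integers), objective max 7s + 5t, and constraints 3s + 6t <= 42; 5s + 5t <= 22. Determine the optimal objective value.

28

The continuous relaxation peaks at (4.4, 0) with value 30.80; rounding to a feasible lattice point costs some objective.
(s,t)=(4,0): 3·4+6·0=12≤42, 5·4+5·0=20≤22, objective 28.
(s,t)=(3,1): 3·3+6·1=15≤42, 5·3+5·1=20≤22, objective 26.
(s,t)=(3,0): 3·3+6·0=9≤42, 5·3+5·0=15≤22, objective 21.
No feasible integer point exceeds 28.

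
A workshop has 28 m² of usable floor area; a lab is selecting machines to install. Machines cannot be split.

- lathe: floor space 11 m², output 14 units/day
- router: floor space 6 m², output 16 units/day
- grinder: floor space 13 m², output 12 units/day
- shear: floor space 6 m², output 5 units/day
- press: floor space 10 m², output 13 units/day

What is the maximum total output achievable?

Allowing fractional choices, the relaxed optimum would be about 43.9, but machines are indivisible.
lathe + router + shear: floor space 11 + 6 + 6 = 23 ≤ 28, output 14 + 16 + 5 = 35.
lathe + router + press: floor space 11 + 6 + 10 = 27 ≤ 28, output 14 + 16 + 13 = 43.
router + shear + press: floor space 6 + 6 + 10 = 22 ≤ 28, output 16 + 5 + 13 = 34.
Best is lathe, router, and press with total output 43.

43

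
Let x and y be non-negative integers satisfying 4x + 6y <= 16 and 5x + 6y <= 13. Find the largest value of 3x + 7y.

14

The continuous relaxation peaks at (0, 2.17) with value 15.17; rounding to a feasible lattice point costs some objective.
(x,y)=(0,2): 4·0+6·2=12≤16, 5·0+6·2=12≤13, objective 14.
(x,y)=(1,1): 4·1+6·1=10≤16, 5·1+6·1=11≤13, objective 10.
(x,y)=(0,1): 4·0+6·1=6≤16, 5·0+6·1=6≤13, objective 7.
Maximum is 14 at (x,y)=(0,2).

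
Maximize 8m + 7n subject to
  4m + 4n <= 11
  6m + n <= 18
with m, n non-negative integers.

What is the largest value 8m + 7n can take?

(m,n)=(2,0): 4·2+4·0=8≤11, 6·2+1·0=12≤18, objective 16.
(m,n)=(1,1): 4·1+4·1=8≤11, 6·1+1·1=7≤18, objective 15.
(m,n)=(1,0): 4·1+4·0=4≤11, 6·1+1·0=6≤18, objective 8.
No feasible integer point exceeds 16.

16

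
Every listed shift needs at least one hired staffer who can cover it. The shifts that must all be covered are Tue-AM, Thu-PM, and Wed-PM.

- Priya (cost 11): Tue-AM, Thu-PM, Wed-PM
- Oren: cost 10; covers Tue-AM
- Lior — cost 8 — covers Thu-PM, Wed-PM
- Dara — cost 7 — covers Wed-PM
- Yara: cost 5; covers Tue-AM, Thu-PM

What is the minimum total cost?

The greedy cost-per-new-shift heuristic would pick Yara and Dara for 12, but a cheaper cover exists.
Priya alone covers Tue-AM, Thu-PM, Wed-PM — every shift.
Total cost: 11.
No cover costs less than 11.

11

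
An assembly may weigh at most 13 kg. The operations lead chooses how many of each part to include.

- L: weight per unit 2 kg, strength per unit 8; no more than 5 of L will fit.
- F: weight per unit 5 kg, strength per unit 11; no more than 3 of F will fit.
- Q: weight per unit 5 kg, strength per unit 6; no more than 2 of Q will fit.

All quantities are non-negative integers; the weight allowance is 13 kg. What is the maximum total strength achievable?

Take 4×L and 1×F: weight 13 ≤ 13, strength 4·8 + 1·11 = 43.
No other integer combination yields more.

43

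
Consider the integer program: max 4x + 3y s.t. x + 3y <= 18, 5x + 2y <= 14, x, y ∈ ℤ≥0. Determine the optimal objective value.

18

The continuous relaxation peaks at (0.462, 5.85) with value 19.38; rounding to a feasible lattice point costs some objective.
(x,y)=(0,6): 1·0+3·6=18≤18, 5·0+2·6=12≤14, objective 18.
(x,y)=(1,4): 1·1+3·4=13≤18, 5·1+2·4=13≤14, objective 16.
(x,y)=(0,5): 1·0+3·5=15≤18, 5·0+2·5=10≤14, objective 15.
Maximum is 18 at (x,y)=(0,6).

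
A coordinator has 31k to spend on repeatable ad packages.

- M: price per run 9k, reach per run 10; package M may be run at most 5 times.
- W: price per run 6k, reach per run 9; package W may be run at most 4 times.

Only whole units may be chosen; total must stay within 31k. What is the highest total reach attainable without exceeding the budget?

Take 2×M and 2×W: price 30 ≤ 31, reach 2·10 + 2·9 = 38.
No other integer combination yields more.

38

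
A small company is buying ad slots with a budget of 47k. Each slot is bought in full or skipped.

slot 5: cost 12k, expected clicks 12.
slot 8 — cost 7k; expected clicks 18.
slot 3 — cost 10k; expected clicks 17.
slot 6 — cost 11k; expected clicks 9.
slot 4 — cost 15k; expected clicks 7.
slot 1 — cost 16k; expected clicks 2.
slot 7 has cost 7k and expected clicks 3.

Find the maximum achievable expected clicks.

Allowing fractional choices, the relaxed optimum would be about 59.3, but ad slots are indivisible.
slot 5 + slot 8 + slot 3 + slot 6: cost 12 + 7 + 10 + 11 = 40 ≤ 47, expected clicks 12 + 18 + 17 + 9 = 56.
slot 5 + slot 8 + slot 3 + slot 6 + slot 7: cost 12 + 7 + 10 + 11 + 7 = 47 ≤ 47, expected clicks 12 + 18 + 17 + 9 + 3 = 59.
Best is slot 5, slot 8, slot 3, slot 6, and slot 7 with total expected clicks 59.

59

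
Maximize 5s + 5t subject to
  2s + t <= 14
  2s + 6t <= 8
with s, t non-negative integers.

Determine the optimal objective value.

20

(s,t)=(4,0): 2·4+1·0=8≤14, 2·4+6·0=8≤8, objective 20.
(s,t)=(3,0): 2·3+1·0=6≤14, 2·3+6·0=6≤8, objective 15.
Maximum is 20 at (s,t)=(4,0).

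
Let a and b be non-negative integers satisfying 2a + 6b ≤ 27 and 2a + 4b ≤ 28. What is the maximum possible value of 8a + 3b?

Relaxing integrality, the LP optimum is 108.00 at (a,b) = (13.5, 0), which is not an integer point.
(a,b)=(13,0): 2·13+6·0=26≤27, 2·13+4·0=26≤28, objective 104.
(a,b)=(12,0): 2·12+6·0=24≤27, 2·12+4·0=24≤28, objective 96.
No feasible integer point exceeds 104.

104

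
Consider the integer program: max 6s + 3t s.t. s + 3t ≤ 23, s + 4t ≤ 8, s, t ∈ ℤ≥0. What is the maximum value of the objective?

48

(s,t)=(8,0): 1·8+3·0=8≤23, 1·8+4·0=8≤8, objective 48.
(s,t)=(7,0): 1·7+3·0=7≤23, 1·7+4·0=7≤8, objective 42.
No feasible integer point exceeds 48.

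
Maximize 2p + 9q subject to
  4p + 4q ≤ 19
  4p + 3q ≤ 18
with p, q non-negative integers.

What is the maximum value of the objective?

36

(p,q)=(0,4) is feasible, giving 36.
(p,q)=(1,3) is feasible, giving 29.
(p,q)=(0,3) is feasible, giving 27.
Maximum is 36 at (p,q)=(0,4).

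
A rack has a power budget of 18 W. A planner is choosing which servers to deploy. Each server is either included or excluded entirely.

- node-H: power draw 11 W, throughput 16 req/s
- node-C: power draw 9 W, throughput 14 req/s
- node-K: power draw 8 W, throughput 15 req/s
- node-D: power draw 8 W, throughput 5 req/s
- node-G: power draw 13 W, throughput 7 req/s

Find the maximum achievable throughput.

29

node-K + node-D: power draw 8 + 8 = 16 ≤ 18, throughput 15 + 5 = 20.
node-C + node-K: power draw 9 + 8 = 17 ≤ 18, throughput 14 + 15 = 29.
Best is node-C and node-K with total throughput 29.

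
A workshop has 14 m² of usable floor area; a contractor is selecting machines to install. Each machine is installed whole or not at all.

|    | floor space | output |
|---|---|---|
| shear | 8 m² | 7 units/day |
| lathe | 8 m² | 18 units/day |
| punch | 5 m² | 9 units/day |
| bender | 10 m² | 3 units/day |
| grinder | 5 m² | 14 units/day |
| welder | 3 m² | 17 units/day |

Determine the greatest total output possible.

Take punch, grinder, and welder: floor space 5 + 5 + 3 = 13 ≤ 14, output 9 + 14 + 17 = 40.
No other feasible combination does better.

40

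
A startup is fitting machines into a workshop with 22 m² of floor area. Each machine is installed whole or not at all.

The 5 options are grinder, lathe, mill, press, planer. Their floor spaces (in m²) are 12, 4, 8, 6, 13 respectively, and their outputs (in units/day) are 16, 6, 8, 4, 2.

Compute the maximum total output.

Treat it as a binary knapsack problem.
grinder + lathe + press: floor space 12 + 4 + 6 = 22 ≤ 22, output 16 + 6 + 4 = 26.
grinder + mill: floor space 12 + 8 = 20 ≤ 22, output 16 + 8 = 24.
Best is grinder, lathe, and press with total output 26.

26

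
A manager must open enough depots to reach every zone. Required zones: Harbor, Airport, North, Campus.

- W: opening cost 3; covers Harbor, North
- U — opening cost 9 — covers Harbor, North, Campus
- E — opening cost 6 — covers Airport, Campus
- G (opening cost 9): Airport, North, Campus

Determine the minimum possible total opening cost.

Choose W and E: together they cover Harbor, Airport, North, Campus — every zone.
Total opening cost: 3 + 6 = 9.
No cover costs less than 9.

9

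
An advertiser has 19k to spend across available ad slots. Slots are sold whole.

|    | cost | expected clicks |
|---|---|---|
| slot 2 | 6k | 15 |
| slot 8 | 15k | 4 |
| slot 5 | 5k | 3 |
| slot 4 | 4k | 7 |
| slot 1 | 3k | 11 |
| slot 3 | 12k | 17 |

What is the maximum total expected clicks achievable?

Allowing fractional choices, the relaxed optimum would be about 41.5, but ad slots are indivisible.
slot 2 + slot 5 + slot 4 + slot 1: cost 6 + 5 + 4 + 3 = 18 ≤ 19, expected clicks 15 + 3 + 7 + 11 = 36.
slot 2 + slot 4 + slot 1: cost 6 + 4 + 3 = 13 ≤ 19, expected clicks 15 + 7 + 11 = 33.
slot 4 + slot 1 + slot 3: cost 4 + 3 + 12 = 19 ≤ 19, expected clicks 7 + 11 + 17 = 35.
Best is slot 2, slot 5, slot 4, and slot 1 with total expected clicks 36.

36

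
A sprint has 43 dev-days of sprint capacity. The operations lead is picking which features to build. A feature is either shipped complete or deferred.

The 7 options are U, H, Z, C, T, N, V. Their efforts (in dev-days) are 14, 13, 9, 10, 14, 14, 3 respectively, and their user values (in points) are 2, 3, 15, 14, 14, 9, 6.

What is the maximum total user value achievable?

This is an integer program with binary decision variables.
Z + C + N + V: effort 9 + 10 + 14 + 3 = 36 ≤ 43, user value 15 + 14 + 9 + 6 = 44.
Z + T + N + V: effort 9 + 14 + 14 + 3 = 40 ≤ 43, user value 15 + 14 + 9 + 6 = 44.
Z + C + T + V: effort 9 + 10 + 14 + 3 = 36 ≤ 43, user value 15 + 14 + 14 + 6 = 49.
Best is Z, C, T, and V with total user value 49.

49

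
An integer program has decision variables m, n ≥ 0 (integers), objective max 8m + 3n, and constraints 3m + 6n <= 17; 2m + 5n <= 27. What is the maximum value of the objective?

Relaxing integrality, the LP optimum is 45.33 at (m,n) = (5.67, 0), which is not an integer point.
(m,n)=(5,0) is feasible, giving 40.
(m,n)=(4,0) is feasible, giving 32.
No feasible integer point exceeds 40.

40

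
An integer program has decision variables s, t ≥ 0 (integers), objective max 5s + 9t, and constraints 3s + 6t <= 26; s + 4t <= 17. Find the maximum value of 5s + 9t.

40

Relaxing integrality, the LP optimum is 43.33 at (s,t) = (8.67, 0), which is not an integer point.
(s,t)=(8,0): 3·8+6·0=24≤26, 1·8+4·0=8≤17, objective 40.
(s,t)=(7,0): 3·7+6·0=21≤26, 1·7+4·0=7≤17, objective 35.
No feasible integer point exceeds 40.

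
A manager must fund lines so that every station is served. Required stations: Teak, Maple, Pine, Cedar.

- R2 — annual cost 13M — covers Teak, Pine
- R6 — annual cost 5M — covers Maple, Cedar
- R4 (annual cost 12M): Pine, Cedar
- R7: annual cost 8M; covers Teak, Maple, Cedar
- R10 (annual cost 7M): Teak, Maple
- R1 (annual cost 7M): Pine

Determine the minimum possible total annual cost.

This is a weighted set-cover instance.
The greedy cost-per-new-station heuristic would pick R6 and R2 for 18, but a cheaper cover exists.
Choose R7 and R1: together they cover Teak, Maple, Pine, Cedar — every station.
Total annual cost: 8 + 7 = 15.
No cover costs less than 15.

15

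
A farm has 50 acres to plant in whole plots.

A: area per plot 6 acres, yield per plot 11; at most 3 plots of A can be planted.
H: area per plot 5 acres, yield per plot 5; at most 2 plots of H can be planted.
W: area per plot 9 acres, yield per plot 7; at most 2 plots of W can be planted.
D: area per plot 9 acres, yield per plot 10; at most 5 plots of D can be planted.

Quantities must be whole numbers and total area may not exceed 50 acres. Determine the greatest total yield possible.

A has the best ratio (11/6); taking only A gives at most 3×11 = 33 (stopped by the supply cap of 3).
Mixing does better — 3×A, 1×H, and 3×D: area 50 ≤ 50, yield 3·11 + 1·5 + 3·10 = 68.

68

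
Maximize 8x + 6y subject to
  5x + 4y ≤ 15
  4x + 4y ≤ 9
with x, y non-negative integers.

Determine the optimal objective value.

(x,y)=(2,0) is feasible, giving 16.
(x,y)=(1,1) is feasible, giving 14.
(x,y)=(1,0) is feasible, giving 8.
The best lattice point is (2,0), giving 16.

16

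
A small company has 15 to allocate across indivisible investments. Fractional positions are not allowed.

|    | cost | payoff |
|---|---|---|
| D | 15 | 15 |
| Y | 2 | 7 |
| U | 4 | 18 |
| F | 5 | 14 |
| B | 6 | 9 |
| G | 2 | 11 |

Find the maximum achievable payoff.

Y + U + B + G: cost 2 + 4 + 6 + 2 = 14 ≤ 15, payoff 7 + 18 + 9 + 11 = 45.
Y + U + F + G: cost 2 + 4 + 5 + 2 = 13 ≤ 15, payoff 7 + 18 + 14 + 11 = 50.
Best is Y, U, F, and G with total payoff 50.

50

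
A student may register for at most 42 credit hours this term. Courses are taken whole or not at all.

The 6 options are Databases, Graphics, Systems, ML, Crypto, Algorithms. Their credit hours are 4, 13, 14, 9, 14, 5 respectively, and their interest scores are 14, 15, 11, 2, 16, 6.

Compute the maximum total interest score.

51

This is a 0-1 knapsack instance.
Take Databases, Graphics, Crypto, and Algorithms: credit hours 4 + 13 + 14 + 5 = 36 ≤ 42, interest score 14 + 15 + 16 + 6 = 51.
No other feasible combination does better.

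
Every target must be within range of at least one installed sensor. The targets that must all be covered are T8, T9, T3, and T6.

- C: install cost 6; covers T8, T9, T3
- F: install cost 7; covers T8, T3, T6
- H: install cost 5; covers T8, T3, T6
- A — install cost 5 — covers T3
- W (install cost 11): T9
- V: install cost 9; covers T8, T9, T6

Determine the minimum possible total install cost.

This is an integer covering problem.
Choose C and H: together they cover T8, T9, T3, T6 — every target.
Total install cost: 6 + 5 = 11.
No cover costs less than 11.

11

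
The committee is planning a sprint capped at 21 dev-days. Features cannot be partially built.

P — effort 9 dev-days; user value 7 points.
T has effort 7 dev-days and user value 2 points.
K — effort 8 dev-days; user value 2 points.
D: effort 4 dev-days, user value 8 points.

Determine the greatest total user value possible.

Take P, T, and D: effort 9 + 7 + 4 = 20 ≤ 21, user value 7 + 2 + 8 = 17.
No feasible combination exceeds this.

17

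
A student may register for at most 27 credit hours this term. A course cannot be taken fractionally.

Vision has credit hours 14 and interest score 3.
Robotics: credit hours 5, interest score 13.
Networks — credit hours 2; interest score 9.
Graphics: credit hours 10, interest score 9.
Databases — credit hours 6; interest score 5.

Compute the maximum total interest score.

36

This is a 0-1 knapsack instance.
Allowing fractional choices, the relaxed optimum would be about 36.9, but courses are indivisible.
Robotics + Networks + Graphics + Databases: credit hours 5 + 2 + 10 + 6 = 23 ≤ 27, interest score 13 + 9 + 9 + 5 = 36.
Robotics + Networks + Graphics: credit hours 5 + 2 + 10 = 17 ≤ 27, interest score 13 + 9 + 9 = 31.
Best is Robotics, Networks, Graphics, and Databases with total interest score 36.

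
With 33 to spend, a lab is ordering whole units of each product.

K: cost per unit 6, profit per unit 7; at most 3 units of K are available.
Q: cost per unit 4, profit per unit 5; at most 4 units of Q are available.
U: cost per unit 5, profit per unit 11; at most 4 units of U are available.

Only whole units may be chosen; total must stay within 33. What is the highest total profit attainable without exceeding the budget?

2×K and 4×U: cost 32 ≤ 33, profit 2·7 + 4·11 = 58.
3×Q and 4×U: cost 32 ≤ 33, profit 3·5 + 4·11 = 59.
Best is 59.

59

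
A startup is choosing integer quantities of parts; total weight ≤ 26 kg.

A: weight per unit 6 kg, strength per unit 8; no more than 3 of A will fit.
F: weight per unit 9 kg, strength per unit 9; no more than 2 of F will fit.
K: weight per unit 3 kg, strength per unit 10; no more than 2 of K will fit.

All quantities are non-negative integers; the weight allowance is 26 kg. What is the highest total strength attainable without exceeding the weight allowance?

This is a bounded integer knapsack.
K has the best ratio (10/3); taking only K gives at most 2×10 = 20 (stopped by the supply cap of 2).
Mixing does better — 3×A and 2×K: weight 24 ≤ 26, strength 3·8 + 2·10 = 44.

44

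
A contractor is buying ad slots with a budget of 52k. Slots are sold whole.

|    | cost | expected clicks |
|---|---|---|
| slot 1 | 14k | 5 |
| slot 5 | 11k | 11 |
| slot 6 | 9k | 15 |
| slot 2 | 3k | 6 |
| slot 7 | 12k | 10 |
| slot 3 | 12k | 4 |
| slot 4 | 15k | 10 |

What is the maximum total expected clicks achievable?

52

This is a 0-1 knapsack instance.
slot 1 + slot 5 + slot 6 + slot 2 + slot 7: cost 14 + 11 + 9 + 3 + 12 = 49 ≤ 52, expected clicks 5 + 11 + 15 + 6 + 10 = 47.
slot 1 + slot 5 + slot 6 + slot 2 + slot 4: cost 14 + 11 + 9 + 3 + 15 = 52 ≤ 52, expected clicks 5 + 11 + 15 + 6 + 10 = 47.
slot 5 + slot 6 + slot 2 + slot 7 + slot 4: cost 11 + 9 + 3 + 12 + 15 = 50 ≤ 52, expected clicks 11 + 15 + 6 + 10 + 10 = 52.
Best is slot 5, slot 6, slot 2, slot 7, and slot 4 with total expected clicks 52.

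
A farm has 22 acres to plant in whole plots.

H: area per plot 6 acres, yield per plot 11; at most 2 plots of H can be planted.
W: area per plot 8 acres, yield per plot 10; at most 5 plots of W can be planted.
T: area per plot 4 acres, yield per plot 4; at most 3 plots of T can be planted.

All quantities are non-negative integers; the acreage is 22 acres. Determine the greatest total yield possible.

This is a bounded integer knapsack.
H has the best ratio (11/6); taking only H gives at most 2×11 = 22 (stopped by the supply cap of 2).
Mixing does better — 2×H and 1×W: area 20 ≤ 22, yield 2·11 + 1·10 = 32.

32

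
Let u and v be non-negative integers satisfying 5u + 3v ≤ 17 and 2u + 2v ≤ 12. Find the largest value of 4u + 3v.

(u,v)=(1,4): 5·1+3·4=17≤17, 2·1+2·4=10≤12, objective 16.
(u,v)=(0,5): 5·0+3·5=15≤17, 2·0+2·5=10≤12, objective 15.
(u,v)=(1,3): 5·1+3·3=14≤17, 2·1+2·3=8≤12, objective 13.
(u,v)=(0,4): 5·0+3·4=12≤17, 2·0+2·4=8≤12, objective 12.
No feasible integer point exceeds 16.

16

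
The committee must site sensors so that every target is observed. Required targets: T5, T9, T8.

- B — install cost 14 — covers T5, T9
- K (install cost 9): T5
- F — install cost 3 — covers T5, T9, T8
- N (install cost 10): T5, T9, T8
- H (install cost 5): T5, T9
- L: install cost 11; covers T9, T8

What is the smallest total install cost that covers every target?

3

F alone covers T5, T9, T8 — every target.
Total install cost: 3.
No cover costs less than 3.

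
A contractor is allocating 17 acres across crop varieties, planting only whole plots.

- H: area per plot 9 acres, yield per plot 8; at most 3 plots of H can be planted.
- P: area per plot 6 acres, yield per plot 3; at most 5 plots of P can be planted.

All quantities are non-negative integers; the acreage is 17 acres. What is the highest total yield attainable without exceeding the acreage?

11

1×H and 1×P: area 15 ≤ 17, yield 1·8 + 1·3 = 11.
1×H: area 9 ≤ 17, yield 1·8 = 8.
Best is 11.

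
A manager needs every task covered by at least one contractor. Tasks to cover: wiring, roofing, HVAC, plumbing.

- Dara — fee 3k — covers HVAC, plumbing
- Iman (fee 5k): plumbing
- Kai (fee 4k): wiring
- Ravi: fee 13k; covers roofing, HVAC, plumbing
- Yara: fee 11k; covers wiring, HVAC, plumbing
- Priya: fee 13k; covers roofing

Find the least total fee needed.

17

The greedy cost-per-new-task heuristic would pick Dara, Kai, and Ravi for 20, but a cheaper cover exists.
Choose Kai and Ravi: together they cover wiring, roofing, HVAC, plumbing — every task.
Total fee: 4 + 13 = 17.
No cover costs less than 17.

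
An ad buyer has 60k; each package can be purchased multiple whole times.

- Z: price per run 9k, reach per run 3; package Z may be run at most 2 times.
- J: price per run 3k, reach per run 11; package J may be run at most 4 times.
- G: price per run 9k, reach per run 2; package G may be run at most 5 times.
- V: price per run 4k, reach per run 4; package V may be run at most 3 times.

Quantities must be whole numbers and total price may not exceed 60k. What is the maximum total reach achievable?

66

Take 2×Z, 4×J, 2×G, and 3×V: price 60 ≤ 60, reach 2·3 + 4·11 + 2·2 + 3·4 = 66.
J has the best ratio (11/3) and is taken to its limit of 4; remaining capacity is filled optimally with the others.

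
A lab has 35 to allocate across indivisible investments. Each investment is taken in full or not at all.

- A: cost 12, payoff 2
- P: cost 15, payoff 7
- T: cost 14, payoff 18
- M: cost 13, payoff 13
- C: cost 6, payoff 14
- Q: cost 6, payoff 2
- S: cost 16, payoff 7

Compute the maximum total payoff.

Allowing fractional choices, the relaxed optimum would be about 45.9, but investments are indivisible.
P + T + C: cost 15 + 14 + 6 = 35 ≤ 35, payoff 7 + 18 + 14 = 39.
T + C + Q: cost 14 + 6 + 6 = 26 ≤ 35, payoff 18 + 14 + 2 = 34.
T + M + C: cost 14 + 13 + 6 = 33 ≤ 35, payoff 18 + 13 + 14 = 45.
Best is T, M, and C with total payoff 45.

45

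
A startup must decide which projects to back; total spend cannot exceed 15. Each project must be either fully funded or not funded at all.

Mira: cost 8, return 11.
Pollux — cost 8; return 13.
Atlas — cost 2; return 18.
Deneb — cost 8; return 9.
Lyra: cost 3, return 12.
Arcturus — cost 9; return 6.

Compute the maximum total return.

43

Take Pollux, Atlas, and Lyra: cost 8 + 2 + 3 = 13 ≤ 15, return 13 + 18 + 12 = 43.
No other feasible combination does better.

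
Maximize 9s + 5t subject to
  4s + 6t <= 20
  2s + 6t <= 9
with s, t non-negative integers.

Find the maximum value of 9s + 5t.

36

(s,t)=(4,0): 4·4+6·0=16≤20, 2·4+6·0=8≤9, objective 36.
(s,t)=(3,0): 4·3+6·0=12≤20, 2·3+6·0=6≤9, objective 27.
No feasible integer point exceeds 36.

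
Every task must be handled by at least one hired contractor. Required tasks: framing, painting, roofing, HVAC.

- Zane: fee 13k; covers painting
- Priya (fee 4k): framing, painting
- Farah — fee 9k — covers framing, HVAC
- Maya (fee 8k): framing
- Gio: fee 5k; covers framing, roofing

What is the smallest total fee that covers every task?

18

Choose Priya, Farah, and Gio: together they cover framing, painting, roofing, HVAC — every task.
Total fee: 4 + 9 + 5 = 18.
No cover costs less than 18.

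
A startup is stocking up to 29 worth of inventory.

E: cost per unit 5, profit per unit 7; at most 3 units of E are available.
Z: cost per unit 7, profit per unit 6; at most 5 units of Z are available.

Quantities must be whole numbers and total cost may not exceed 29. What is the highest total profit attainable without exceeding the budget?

33

3×E and 1×Z: cost 22 ≤ 29, profit 3·7 + 1·6 = 27.
3×E and 2×Z: cost 29 ≤ 29, profit 3·7 + 2·6 = 33.
Best is 33.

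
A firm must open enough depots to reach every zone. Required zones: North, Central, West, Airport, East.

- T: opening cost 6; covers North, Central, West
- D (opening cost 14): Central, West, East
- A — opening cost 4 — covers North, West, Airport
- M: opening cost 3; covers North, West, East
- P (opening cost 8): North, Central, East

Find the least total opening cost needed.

The greedy cost-per-new-zone heuristic would pick M, A, and T for 13, but a cheaper cover exists.
Choose A and P: together they cover North, Central, West, Airport, East — every zone.
Total opening cost: 4 + 8 = 12.
No cover costs less than 12.

12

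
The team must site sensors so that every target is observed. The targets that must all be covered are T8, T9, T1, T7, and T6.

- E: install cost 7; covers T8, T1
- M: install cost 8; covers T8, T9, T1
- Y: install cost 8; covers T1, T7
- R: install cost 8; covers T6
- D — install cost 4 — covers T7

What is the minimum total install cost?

20

Choose M, R, and D: together they cover T8, T9, T1, T7, T6 — every target.
Total install cost: 8 + 8 + 4 = 20.
No cover costs less than 20.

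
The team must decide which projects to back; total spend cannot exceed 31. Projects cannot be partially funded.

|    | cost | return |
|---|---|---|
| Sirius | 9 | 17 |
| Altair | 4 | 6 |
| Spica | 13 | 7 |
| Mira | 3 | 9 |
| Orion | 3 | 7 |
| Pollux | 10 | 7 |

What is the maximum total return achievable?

Sirius + Altair + Mira + Orion + Pollux: cost 9 + 4 + 3 + 3 + 10 = 29 ≤ 31, return 17 + 6 + 9 + 7 + 7 = 46.
Sirius + Mira + Orion + Pollux: cost 9 + 3 + 3 + 10 = 25 ≤ 31, return 17 + 9 + 7 + 7 = 40.
Sirius + Spica + Mira + Orion: cost 9 + 13 + 3 + 3 = 28 ≤ 31, return 17 + 7 + 9 + 7 = 40.
Best is Sirius, Altair, Mira, Orion, and Pollux with total return 46.

46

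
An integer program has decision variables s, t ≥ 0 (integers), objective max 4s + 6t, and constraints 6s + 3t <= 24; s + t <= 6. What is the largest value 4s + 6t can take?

36

(s,t)=(0,6): 6·0+3·6=18≤24, 1·0+1·6=6≤6, objective 36.
(s,t)=(1,5): 6·1+3·5=21≤24, 1·1+1·5=6≤6, objective 34.
(s,t)=(0,5): 6·0+3·5=15≤24, 1·0+1·5=5≤6, objective 30.
Maximum is 36 at (s,t)=(0,6).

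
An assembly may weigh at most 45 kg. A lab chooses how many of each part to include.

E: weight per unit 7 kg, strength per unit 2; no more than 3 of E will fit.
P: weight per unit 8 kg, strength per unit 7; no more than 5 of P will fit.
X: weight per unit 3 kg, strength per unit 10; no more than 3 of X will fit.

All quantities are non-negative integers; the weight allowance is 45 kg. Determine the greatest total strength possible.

58

This is a bounded integer knapsack.
Take 4×P and 3×X: weight 41 ≤ 45, strength 4·7 + 3·10 = 58.
X has the best ratio (10/3) and is taken to its limit of 3; remaining capacity is filled optimally with the others.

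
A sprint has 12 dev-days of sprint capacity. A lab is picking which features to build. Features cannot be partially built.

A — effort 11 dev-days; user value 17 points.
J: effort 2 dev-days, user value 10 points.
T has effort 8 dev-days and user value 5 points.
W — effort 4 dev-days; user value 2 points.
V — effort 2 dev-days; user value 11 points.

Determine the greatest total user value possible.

26

Allowing fractional choices, the relaxed optimum would be about 33.4, but features are indivisible.
J + W + V: effort 2 + 4 + 2 = 8 ≤ 12, user value 10 + 2 + 11 = 23.
J + V: effort 2 + 2 = 4 ≤ 12, user value 10 + 11 = 21.
J + T + V: effort 2 + 8 + 2 = 12 ≤ 12, user value 10 + 5 + 11 = 26.
Best is J, T, and V with total user value 26.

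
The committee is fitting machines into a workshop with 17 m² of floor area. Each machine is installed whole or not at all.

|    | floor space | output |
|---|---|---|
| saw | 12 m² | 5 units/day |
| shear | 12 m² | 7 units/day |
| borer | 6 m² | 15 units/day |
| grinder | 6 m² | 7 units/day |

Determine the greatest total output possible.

22

This is an integer program with binary decision variables.
Allowing fractional choices, the relaxed optimum would be about 24.9, but machines are indivisible.
borer + grinder: floor space 6 + 6 = 12 ≤ 17, output 15 + 7 = 22.
borer: floor space 6 ≤ 17, output 15.
Best is borer and grinder with total output 22.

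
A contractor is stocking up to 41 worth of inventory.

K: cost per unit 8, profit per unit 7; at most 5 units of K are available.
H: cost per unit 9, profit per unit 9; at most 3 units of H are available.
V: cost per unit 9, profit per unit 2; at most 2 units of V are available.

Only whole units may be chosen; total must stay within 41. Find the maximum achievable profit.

37

This is a bounded integer knapsack.
5×K: cost 40 ≤ 41, profit 5·7 = 35.
4×K and 1×H: cost 41 ≤ 41, profit 4·7 + 1·9 = 37.
Best is 37.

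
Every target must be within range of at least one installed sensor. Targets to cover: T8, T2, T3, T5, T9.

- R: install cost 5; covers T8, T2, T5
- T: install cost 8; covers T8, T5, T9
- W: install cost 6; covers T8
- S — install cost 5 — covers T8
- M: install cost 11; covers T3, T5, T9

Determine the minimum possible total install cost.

Choose R and M: together they cover T8, T2, T3, T5, T9 — every target.
Total install cost: 5 + 11 = 16.
No cover costs less than 16.

16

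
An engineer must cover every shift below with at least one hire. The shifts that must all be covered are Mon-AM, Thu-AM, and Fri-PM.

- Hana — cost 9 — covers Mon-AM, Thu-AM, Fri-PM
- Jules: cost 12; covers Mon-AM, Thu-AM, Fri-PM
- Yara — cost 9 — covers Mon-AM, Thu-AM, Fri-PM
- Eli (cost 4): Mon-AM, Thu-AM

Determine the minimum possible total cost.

9

This is an integer covering problem.
The greedy cost-per-new-shift heuristic would pick Eli and Hana for 13, but a cheaper cover exists.
Hana alone covers Mon-AM, Thu-AM, Fri-PM — every shift.
Total cost: 9.
No cover costs less than 9.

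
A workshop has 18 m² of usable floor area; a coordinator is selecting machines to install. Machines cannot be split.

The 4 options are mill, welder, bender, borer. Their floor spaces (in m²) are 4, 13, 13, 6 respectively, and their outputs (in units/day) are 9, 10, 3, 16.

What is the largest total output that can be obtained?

25

Allowing fractional choices, the relaxed optimum would be about 31.2, but machines are indivisible.
borer: floor space 6 ≤ 18, output 16.
mill + welder: floor space 4 + 13 = 17 ≤ 18, output 9 + 10 = 19.
mill + borer: floor space 4 + 6 = 10 ≤ 18, output 9 + 16 = 25.
Best is mill and borer with total output 25.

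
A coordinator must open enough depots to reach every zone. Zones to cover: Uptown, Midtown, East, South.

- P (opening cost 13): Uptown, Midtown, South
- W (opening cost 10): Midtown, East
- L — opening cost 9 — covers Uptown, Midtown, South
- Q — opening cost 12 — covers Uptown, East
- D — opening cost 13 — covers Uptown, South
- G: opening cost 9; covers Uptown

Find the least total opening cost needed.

Choose W and L: together they cover Uptown, Midtown, East, South — every zone.
Total opening cost: 10 + 9 = 19.
No cover costs less than 19.

19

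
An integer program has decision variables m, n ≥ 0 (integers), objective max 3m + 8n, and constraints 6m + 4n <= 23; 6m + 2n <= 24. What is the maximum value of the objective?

Relaxing integrality, the LP optimum is 46.00 at (m,n) = (0, 5.75), which is not an integer point.
(m,n)=(0,5) is feasible, giving 40.
(m,n)=(1,4) is feasible, giving 35.
The best lattice point is (0,5), giving 40.

40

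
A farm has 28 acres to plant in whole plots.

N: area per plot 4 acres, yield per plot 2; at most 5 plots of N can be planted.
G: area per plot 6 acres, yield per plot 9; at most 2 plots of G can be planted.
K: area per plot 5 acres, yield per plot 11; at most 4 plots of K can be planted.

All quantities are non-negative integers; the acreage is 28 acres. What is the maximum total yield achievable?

53

This is a bounded integer knapsack.
2×G and 3×K: area 27 ≤ 28, yield 2·9 + 3·11 = 51.
1×G and 4×K: area 26 ≤ 28, yield 1·9 + 4·11 = 53.
Best is 53.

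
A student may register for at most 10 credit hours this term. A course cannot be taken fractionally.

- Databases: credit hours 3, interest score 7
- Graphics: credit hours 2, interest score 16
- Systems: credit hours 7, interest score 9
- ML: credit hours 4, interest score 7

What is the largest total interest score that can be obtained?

Allowing fractional choices, the relaxed optimum would be about 31.3, but courses are indivisible.
Databases + Graphics: credit hours 3 + 2 = 5 ≤ 10, interest score 7 + 16 = 23.
Databases + Graphics + ML: credit hours 3 + 2 + 4 = 9 ≤ 10, interest score 7 + 16 + 7 = 30.
Graphics + Systems: credit hours 2 + 7 = 9 ≤ 10, interest score 16 + 9 = 25.
Best is Databases, Graphics, and ML with total interest score 30.

30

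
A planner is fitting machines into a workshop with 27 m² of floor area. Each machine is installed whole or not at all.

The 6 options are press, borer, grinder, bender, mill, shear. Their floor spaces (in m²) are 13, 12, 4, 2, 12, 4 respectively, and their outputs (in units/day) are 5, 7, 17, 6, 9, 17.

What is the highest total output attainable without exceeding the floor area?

49

Take grinder, bender, mill, and shear: floor space 4 + 2 + 12 + 4 = 22 ≤ 27, output 17 + 6 + 9 + 17 = 49.
No other feasible combination does better.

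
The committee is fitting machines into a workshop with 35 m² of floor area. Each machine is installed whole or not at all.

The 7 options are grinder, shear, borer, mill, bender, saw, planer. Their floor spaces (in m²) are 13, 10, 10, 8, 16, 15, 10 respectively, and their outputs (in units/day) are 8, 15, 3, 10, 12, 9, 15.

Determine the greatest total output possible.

Treat it as a binary knapsack problem.
Allowing fractional choices, the relaxed optimum would be about 45.2, but machines are indivisible.
shear + mill + planer: floor space 10 + 8 + 10 = 28 ≤ 35, output 15 + 10 + 15 = 40.
grinder + shear + planer: floor space 13 + 10 + 10 = 33 ≤ 35, output 8 + 15 + 15 = 38.
shear + saw + planer: floor space 10 + 15 + 10 = 35 ≤ 35, output 15 + 9 + 15 = 39.
Best is shear, mill, and planer with total output 40.

40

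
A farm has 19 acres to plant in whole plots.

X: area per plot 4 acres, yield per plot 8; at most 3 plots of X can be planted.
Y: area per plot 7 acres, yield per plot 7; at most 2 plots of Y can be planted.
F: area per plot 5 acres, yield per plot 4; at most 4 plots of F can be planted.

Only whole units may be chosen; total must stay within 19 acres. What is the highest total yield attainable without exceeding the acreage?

31

X has the best ratio (8/4); taking only X gives at most 3×8 = 24 (stopped by the supply cap of 3).
Mixing does better — 3×X and 1×Y: area 19 ≤ 19, yield 3·8 + 1·7 = 31.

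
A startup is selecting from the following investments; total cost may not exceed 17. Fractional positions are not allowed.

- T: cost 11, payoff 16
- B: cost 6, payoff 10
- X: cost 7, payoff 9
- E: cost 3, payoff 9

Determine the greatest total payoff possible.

28

This is an integer program with binary decision variables.
Allowing fractional choices, the relaxed optimum would be about 30.6, but investments are indivisible.
T + B: cost 11 + 6 = 17 ≤ 17, payoff 16 + 10 = 26.
T + E: cost 11 + 3 = 14 ≤ 17, payoff 16 + 9 = 25.
B + X + E: cost 6 + 7 + 3 = 16 ≤ 17, payoff 10 + 9 + 9 = 28.
Best is B, X, and E with total payoff 28.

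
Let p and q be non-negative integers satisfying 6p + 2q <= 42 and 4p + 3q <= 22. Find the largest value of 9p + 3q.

45

The continuous relaxation peaks at (5.5, 0) with value 49.50; rounding to a feasible lattice point costs some objective.
(p,q)=(5,0): 6·5+2·0=30≤42, 4·5+3·0=20≤22, objective 45.
(p,q)=(4,1): 6·4+2·1=26≤42, 4·4+3·1=19≤22, objective 39.
(p,q)=(4,0): 6·4+2·0=24≤42, 4·4+3·0=16≤22, objective 36.
The best lattice point is (5,0), giving 45.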